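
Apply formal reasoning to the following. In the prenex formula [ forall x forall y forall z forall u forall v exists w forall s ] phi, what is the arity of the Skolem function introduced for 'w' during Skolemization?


Quantifier prefix: forall x forall y forall z forall u forall v exists w forall s
'w' is existentially quantified at position 6.
Universal variables preceding it: x, y, z, u, v
Skolem function arity = 5

5


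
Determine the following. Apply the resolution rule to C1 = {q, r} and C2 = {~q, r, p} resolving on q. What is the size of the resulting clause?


Remove q from C1 and ~q from C2.
C1 remainder: {r}
C2 remainder: {r, p}
Union (resolvent): {p, r}
Resolvent has 2 literal(s).

2


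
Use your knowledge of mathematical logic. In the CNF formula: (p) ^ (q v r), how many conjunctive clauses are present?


A CNF formula is a conjunction of clauses.
Clauses are separated by ^.
Counting the conjuncts: 2 clauses.

2


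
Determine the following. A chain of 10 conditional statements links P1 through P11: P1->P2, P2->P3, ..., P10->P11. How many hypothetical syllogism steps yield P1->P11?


With 10 implications in a chain connecting 11 propositions:
P1->P2, P2->P3, ..., P10->P11
Steps needed = (number of implications) - 1 = 10 - 1 = 9

9


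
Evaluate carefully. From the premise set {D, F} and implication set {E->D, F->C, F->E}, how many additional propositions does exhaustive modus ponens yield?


Initial facts: {D, F}
Apply modus ponens to closure:
  F and F->C  =>  C
  F and F->E  =>  E
Final known: {C, D, E, F}
New propositions: {C, E}
Count = 2

2


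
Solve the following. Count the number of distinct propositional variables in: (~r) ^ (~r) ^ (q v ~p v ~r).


Identify each variable that appears in the formula.
Variables found: p, q, r
Count = 3

3


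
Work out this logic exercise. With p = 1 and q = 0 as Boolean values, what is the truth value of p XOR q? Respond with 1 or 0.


p = 1, q = 0
Operation: p XOR q
Evaluate: 1 XOR 0 = 1

1


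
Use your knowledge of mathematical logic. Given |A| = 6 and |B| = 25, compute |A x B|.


The Cartesian product A x B contains all ordered pairs (a, b).
|A x B| = |A| * |B| = 6 * 25 = 150

150


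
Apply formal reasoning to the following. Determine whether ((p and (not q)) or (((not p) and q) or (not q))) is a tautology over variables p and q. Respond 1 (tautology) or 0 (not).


Check all 4 assignments:
p=0, q=0: 1
p=0, q=1: 1
p=1, q=0: 1
p=1, q=1: 0
Satisfying count = 3/4.
Tautology iff count = 4: no.

0


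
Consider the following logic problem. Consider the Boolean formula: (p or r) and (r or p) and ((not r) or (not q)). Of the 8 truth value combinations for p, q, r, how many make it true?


Evaluate all 8 assignments for p, q, r:
p=0, q=0, r=0: 0
p=0, q=0, r=1: 1
p=0, q=1, r=0: 0
p=0, q=1, r=1: 0
p=1, q=0, r=0: 1
p=1, q=0, r=1: 1
p=1, q=1, r=0: 1
p=1, q=1, r=1: 0
Satisfying count = 4

4


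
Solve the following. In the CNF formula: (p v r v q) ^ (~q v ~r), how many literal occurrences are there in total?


Counting literals in each clause:
Clause 1: 3 literal(s)
Clause 2: 2 literal(s)
Total = 5

5


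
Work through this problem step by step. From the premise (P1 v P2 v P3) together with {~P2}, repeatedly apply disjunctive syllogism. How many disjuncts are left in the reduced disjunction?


Original disjuncts (3): P1, P2, P3
Negated (eliminate): ~P2
Remaining disjuncts: P1, P3
Count = 3 - 1 = 2

2


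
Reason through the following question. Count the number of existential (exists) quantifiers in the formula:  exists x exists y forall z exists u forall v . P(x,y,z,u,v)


Quantifier prefix: exists x exists y forall z exists u forall v
Mark each quantifier type:
  E E U E U
Universal count = 2, Existential count = 3
Asked for existential (exists) quantifiers: 3

3


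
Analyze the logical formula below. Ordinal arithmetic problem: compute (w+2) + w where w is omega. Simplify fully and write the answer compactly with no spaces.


Compute (w+2) + w.
Ordinal + is associative but NOT commutative; for finite n>0, n + w = w but w + n stays w+n.
(w+2) + w = w + (2+w) = w + w = w*2 (the finite tail 2 is absorbed by the right w).
Result = w*2

w*2


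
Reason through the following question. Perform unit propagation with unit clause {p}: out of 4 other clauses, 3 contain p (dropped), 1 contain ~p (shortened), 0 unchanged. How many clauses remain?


Satisfied (removed): 3
Shortened (remain): 1
Unchanged (remain): 0
Remaining = 1 + 0 = 1

1


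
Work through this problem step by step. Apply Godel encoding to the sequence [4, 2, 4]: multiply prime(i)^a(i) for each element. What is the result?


Encode each element as an exponent of the corresponding prime:
  2^4 = 16
  3^2 = 9
  5^4 = 625
Product = 16 * 9 * 625 = 90000

90000


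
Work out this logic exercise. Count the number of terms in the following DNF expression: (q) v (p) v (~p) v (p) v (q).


A DNF formula is a disjunction of terms (conjunctions).
Terms are separated by v.
Counting the disjuncts: 5 terms.

5


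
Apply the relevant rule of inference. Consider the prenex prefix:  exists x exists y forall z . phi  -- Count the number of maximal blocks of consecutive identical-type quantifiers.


Quantifier-type sequence: E E A  (A=forall, E=exists)
Group into maximal same-type runs:
  Ex2 | Ax1
Number of blocks = 2

2


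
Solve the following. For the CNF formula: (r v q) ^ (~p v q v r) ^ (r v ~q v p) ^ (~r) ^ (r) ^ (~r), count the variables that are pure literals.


Check each variable for pure literal status:
p: mixed (not pure)
q: mixed (not pure)
r: mixed (not pure)
Pure literal count = 0

0


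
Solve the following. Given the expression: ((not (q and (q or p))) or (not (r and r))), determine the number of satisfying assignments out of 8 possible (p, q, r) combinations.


Check all 8 assignments:
p=0, q=0, r=0: 1
p=0, q=0, r=1: 1
p=0, q=1, r=0: 1
p=0, q=1, r=1: 0
p=1, q=0, r=0: 1
p=1, q=0, r=1: 1
p=1, q=1, r=0: 1
p=1, q=1, r=1: 0
Count of True = 6

6


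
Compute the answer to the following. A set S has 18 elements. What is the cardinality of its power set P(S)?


The power set of a set with n elements has 2^n elements.
|P(S)| = 2^18 = 262144

262144


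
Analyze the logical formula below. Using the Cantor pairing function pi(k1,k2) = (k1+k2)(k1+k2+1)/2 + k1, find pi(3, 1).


k1 + k2 = 4
(k1+k2)(k1+k2+1)/2 = 4 * 5 / 2 = 10
pi = 10 + 3 = 13

13


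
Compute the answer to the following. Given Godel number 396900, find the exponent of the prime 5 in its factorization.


Factorize 396900 by dividing by 5 repeatedly.
Division steps: 5 divides 396900 exactly 2 time(s).
Exponent of 5 = 2

2


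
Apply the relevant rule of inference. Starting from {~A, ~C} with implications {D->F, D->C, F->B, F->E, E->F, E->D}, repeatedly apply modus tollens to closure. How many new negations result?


Initial negated facts: {~A, ~C}
Apply modus tollens to closure:
  ~C and D->C  =>  ~D
  ~D and E->D  =>  ~E
  ~E and F->E  =>  ~F
Final negated: {~A, ~C, ~D, ~E, ~F}
New negations: {~D, ~E, ~F}
Count = 3

3


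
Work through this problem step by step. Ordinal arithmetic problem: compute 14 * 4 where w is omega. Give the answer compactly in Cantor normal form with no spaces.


Compute 14 * 4.
Ordinal * is associative and left-distributive over +, but NOT commutative; for finite n>1, n*w = w but w*n stays w*n.
Both finite; ordinal * agrees with natural *: 14 * 4 = 56.
Result = 56

56


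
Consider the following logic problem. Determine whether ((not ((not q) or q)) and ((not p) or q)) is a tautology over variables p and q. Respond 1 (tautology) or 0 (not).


Check all 4 assignments:
p=0, q=0: 0
p=0, q=1: 0
p=1, q=0: 0
p=1, q=1: 0
Satisfying count = 0/4.
Tautology iff count = 4: no.

0


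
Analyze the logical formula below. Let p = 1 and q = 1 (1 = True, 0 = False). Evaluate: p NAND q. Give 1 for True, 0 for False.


p = 1, q = 1
Operation: p NAND q
Evaluate: 1 NAND 1 = 0

0


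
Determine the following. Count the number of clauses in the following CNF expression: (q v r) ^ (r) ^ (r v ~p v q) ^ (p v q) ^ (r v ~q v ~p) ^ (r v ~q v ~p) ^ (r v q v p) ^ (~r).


A CNF formula is a conjunction of clauses.
Clauses are separated by ^.
Counting the conjuncts: 8 clauses.

8


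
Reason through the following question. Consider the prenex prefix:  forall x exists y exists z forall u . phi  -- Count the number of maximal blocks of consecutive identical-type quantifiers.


Quantifier-type sequence: A E E A  (A=forall, E=exists)
Group into maximal same-type runs:
  Ax1 | Ex2 | Ax1
Number of blocks = 3

3


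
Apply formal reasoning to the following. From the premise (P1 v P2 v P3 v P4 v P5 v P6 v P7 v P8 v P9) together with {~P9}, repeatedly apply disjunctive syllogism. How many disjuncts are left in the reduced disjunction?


Original disjuncts (9): P1, P2, P3, P4, P5, P6, P7, P8, P9
Negated (eliminate): ~P9
Remaining disjuncts: P1, P2, P3, P4, P5, P6, P7, P8
Count = 9 - 1 = 8

8


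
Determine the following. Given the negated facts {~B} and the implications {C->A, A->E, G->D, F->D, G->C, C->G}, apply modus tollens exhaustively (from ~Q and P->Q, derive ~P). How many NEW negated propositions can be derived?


Initial negated facts: {~B}
Apply modus tollens to closure:
  (no implication fires)
Final negated: {~B}
New negations: {(none)}
Count = 0

0


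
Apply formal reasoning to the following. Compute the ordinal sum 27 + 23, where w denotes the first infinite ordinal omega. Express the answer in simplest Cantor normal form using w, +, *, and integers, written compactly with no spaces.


Compute 27 + 23.
Ordinal + is associative but NOT commutative; for finite n>0, n + w = w but w + n stays w+n.
Both operands finite; ordinal + agrees with natural +: 27 + 23 = 50.
Result = 50

50


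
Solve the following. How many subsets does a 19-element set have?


The power set of a set with n elements has 2^n elements.
|P(S)| = 2^19 = 524288

524288


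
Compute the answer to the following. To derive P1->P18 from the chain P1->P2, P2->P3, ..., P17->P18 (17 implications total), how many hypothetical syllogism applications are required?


With 17 implications in a chain connecting 18 propositions:
P1->P2, P2->P3, ..., P17->P18
Steps needed = (number of implications) - 1 = 17 - 1 = 16

16


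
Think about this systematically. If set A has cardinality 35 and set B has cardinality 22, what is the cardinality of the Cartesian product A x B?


The Cartesian product A x B contains all ordered pairs (a, b).
|A x B| = |A| * |B| = 35 * 22 = 770

770


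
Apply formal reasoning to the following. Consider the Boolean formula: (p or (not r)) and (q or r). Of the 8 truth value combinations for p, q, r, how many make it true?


Evaluate all 8 assignments for p, q, r:
p=0, q=0, r=0: 0
p=0, q=0, r=1: 0
p=0, q=1, r=0: 1
p=0, q=1, r=1: 0
p=1, q=0, r=0: 0
p=1, q=0, r=1: 1
p=1, q=1, r=0: 1
p=1, q=1, r=1: 1
Satisfying count = 4

4


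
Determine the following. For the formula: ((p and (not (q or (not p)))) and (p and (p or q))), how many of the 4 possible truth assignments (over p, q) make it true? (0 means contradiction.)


Check all 4 assignments:
p=0, q=0: 0
p=0, q=1: 0
p=1, q=0: 1
p=1, q=1: 0
Count of True = 1

1


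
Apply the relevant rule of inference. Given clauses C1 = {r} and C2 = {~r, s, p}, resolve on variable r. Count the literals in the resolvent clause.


Remove r from C1 and ~r from C2.
C1 remainder: {}
C2 remainder: {s, p}
Union (resolvent): {p, s}
Resolvent has 2 literal(s).

2


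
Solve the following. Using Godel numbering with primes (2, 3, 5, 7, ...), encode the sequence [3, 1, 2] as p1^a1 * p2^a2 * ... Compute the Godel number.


Encode each element as an exponent of the corresponding prime:
  2^3 = 8
  3^1 = 3
  5^2 = 25
Product = 8 * 3 * 25 = 600

600


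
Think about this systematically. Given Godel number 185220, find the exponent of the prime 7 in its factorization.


Factorize 185220 by dividing by 7 repeatedly.
Division steps: 7 divides 185220 exactly 3 time(s).
Exponent of 7 = 3

3


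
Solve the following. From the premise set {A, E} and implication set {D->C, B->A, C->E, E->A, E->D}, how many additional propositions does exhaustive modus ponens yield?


Initial facts: {A, E}
Apply modus ponens to closure:
  E and E->D  =>  D
  D and D->C  =>  C
Final known: {A, C, D, E}
New propositions: {C, D}
Count = 2

2


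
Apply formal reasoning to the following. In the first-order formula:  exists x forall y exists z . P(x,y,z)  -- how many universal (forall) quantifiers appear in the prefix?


Quantifier prefix: exists x forall y exists z
Mark each quantifier type:
  E U E
Universal count = 1, Existential count = 2
Asked for universal (forall) quantifiers: 1

1


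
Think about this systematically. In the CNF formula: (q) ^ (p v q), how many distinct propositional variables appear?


Identify each variable that appears in the formula.
Variables found: p, q
Count = 2

2


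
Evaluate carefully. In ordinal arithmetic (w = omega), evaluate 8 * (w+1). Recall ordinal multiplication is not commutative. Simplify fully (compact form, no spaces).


Compute 8 * (w+1).
Ordinal * is associative and left-distributive over +, but NOT commutative; for finite n>1, n*w = w but w*n stays w*n.
By left-distributivity: 8 * (w+1) = 8*w + 8*1 = w + 8 = w+8.
Result = w+8

w+8


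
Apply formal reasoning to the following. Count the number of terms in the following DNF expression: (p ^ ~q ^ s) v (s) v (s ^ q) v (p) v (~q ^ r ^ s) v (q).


A DNF formula is a disjunction of terms (conjunctions).
Terms are separated by v.
Counting the disjuncts: 6 terms.

6


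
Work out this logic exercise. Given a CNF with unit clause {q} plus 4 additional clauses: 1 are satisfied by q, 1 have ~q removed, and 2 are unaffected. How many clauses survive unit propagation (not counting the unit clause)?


Satisfied (removed): 1
Shortened (remain): 1
Unchanged (remain): 2
Remaining = 1 + 2 = 3

3


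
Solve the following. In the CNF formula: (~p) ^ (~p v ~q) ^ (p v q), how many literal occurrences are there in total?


Counting literals in each clause:
Clause 1: 1 literal(s)
Clause 2: 2 literal(s)
Clause 3: 2 literal(s)
Total = 5

5


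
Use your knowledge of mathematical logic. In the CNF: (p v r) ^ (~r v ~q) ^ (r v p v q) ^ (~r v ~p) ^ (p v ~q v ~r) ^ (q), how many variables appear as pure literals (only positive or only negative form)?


Check each variable for pure literal status:
p: mixed (not pure)
q: mixed (not pure)
r: mixed (not pure)
Pure literal count = 0

0


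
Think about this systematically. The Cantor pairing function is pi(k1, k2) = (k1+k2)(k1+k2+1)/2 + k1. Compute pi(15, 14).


k1 + k2 = 29
(k1+k2)(k1+k2+1)/2 = 29 * 30 / 2 = 435
pi = 435 + 15 = 450

450


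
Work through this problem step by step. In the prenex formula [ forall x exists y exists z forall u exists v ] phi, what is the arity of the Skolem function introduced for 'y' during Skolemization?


Quantifier prefix: forall x exists y exists z forall u exists v
'y' is existentially quantified at position 2.
Universal variables preceding it: x
Skolem function arity = 1

1


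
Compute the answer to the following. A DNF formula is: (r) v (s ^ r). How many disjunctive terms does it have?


A DNF formula is a disjunction of terms (conjunctions).
Terms are separated by v.
Counting the disjuncts: 2 terms.

2


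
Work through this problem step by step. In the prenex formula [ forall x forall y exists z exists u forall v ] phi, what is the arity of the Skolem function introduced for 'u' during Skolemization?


Quantifier prefix: forall x forall y exists z exists u forall v
'u' is existentially quantified at position 4.
Universal variables preceding it: x, y
Skolem function arity = 2

2


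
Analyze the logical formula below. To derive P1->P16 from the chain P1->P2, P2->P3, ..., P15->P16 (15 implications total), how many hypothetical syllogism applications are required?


With 15 implications in a chain connecting 16 propositions:
P1->P2, P2->P3, ..., P15->P16
Steps needed = (number of implications) - 1 = 15 - 1 = 14

14


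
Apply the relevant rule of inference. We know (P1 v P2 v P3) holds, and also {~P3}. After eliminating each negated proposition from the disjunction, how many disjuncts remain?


Original disjuncts (3): P1, P2, P3
Negated (eliminate): ~P3
Remaining disjuncts: P1, P2
Count = 3 - 1 = 2

2


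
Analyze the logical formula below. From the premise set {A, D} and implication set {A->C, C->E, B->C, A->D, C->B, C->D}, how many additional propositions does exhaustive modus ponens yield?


Initial facts: {A, D}
Apply modus ponens to closure:
  A and A->C  =>  C
  C and C->E  =>  E
  C and C->B  =>  B
Final known: {A, B, C, D, E}
New propositions: {B, C, E}
Count = 3

3


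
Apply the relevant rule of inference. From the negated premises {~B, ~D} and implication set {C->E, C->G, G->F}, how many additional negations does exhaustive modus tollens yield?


Initial negated facts: {~B, ~D}
Apply modus tollens to closure:
  (no implication fires)
Final negated: {~B, ~D}
New negations: {(none)}
Count = 0

0


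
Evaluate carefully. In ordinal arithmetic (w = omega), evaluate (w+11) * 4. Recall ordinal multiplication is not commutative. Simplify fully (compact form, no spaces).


Compute (w+11) * 4.
Ordinal * is associative and left-distributive over +, but NOT commutative; for finite n>1, n*w = w but w*n stays w*n.
(w+11) * 4 = (w+11) repeated 4 times. Each intermediate +11 is absorbed by the following w; only the last survives: w*4+11.
Result = w*4+11

w*4+11


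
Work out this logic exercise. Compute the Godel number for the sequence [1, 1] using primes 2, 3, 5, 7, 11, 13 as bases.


Encode each element as an exponent of the corresponding prime:
  2^1 = 2
  3^1 = 3
Product = 2 * 3 = 6

6


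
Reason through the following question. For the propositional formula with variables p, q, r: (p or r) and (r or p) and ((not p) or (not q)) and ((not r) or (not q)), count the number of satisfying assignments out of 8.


Evaluate all 8 assignments for p, q, r:
p=0, q=0, r=0: 0
p=0, q=0, r=1: 1
p=0, q=1, r=0: 0
p=0, q=1, r=1: 0
p=1, q=0, r=0: 1
p=1, q=0, r=1: 1
p=1, q=1, r=0: 0
p=1, q=1, r=1: 0
Satisfying count = 3

3


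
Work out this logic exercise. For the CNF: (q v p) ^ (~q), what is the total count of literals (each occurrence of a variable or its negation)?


Counting literals in each clause:
Clause 1: 2 literal(s)
Clause 2: 1 literal(s)
Total = 3

3


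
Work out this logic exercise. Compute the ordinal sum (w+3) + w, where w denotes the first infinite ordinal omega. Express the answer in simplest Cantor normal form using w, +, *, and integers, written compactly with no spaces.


Compute (w+3) + w.
Ordinal + is associative but NOT commutative; for finite n>0, n + w = w but w + n stays w+n.
(w+3) + w = w + (3+w) = w + w = w*2 (the finite tail 3 is absorbed by the right w).
Result = w*2

w*2


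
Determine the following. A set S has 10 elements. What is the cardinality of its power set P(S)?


The power set of a set with n elements has 2^n elements.
|P(S)| = 2^10 = 1024

1024


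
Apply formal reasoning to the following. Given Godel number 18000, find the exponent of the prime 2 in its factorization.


Factorize 18000 by dividing by 2 repeatedly.
Division steps: 2 divides 18000 exactly 4 time(s).
Exponent of 2 = 4

4


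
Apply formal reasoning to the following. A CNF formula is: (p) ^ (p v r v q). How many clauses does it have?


A CNF formula is a conjunction of clauses.
Clauses are separated by ^.
Counting the conjuncts: 2 clauses.

2


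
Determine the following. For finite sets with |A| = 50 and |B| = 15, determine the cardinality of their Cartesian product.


The Cartesian product A x B contains all ordered pairs (a, b).
|A x B| = |A| * |B| = 50 * 15 = 750

750


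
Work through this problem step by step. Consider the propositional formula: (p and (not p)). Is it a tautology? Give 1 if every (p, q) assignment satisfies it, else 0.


Check all 4 assignments:
p=0, q=0: 0
p=0, q=1: 0
p=1, q=0: 0
p=1, q=1: 0
Satisfying count = 0/4.
Tautology iff count = 4: no.

0


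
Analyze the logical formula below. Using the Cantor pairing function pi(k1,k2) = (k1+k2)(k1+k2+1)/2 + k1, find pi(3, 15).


k1 + k2 = 18
(k1+k2)(k1+k2+1)/2 = 18 * 19 / 2 = 171
pi = 171 + 3 = 174

174


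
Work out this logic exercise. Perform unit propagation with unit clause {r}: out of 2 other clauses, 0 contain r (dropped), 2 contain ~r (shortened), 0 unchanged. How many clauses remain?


Satisfied (removed): 0
Shortened (remain): 2
Unchanged (remain): 0
Remaining = 2 + 0 = 2

2


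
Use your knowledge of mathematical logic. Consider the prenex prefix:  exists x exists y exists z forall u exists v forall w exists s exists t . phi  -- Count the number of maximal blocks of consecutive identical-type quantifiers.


Quantifier-type sequence: E E E A E A E E  (A=forall, E=exists)
Group into maximal same-type runs:
  Ex3 | Ax1 | Ex1 | Ax1 | Ex2
Number of blocks = 5

5


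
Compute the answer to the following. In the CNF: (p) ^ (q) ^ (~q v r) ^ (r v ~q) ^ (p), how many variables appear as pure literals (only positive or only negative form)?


Check each variable for pure literal status:
p: pure positive
q: mixed (not pure)
r: pure positive
Pure literal count = 2

2


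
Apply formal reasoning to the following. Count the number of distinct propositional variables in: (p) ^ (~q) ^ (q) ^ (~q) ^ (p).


Identify each variable that appears in the formula.
Variables found: p, q
Count = 2

2


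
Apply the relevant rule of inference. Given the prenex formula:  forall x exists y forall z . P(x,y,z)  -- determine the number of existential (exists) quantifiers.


Quantifier prefix: forall x exists y forall z
Mark each quantifier type:
  U E U
Universal count = 2, Existential count = 1
Asked for existential (exists) quantifiers: 1

1


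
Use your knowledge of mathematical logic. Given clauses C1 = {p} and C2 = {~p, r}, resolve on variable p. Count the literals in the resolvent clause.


Remove p from C1 and ~p from C2.
C1 remainder: {}
C2 remainder: {r}
Union (resolvent): {r}
Resolvent has 1 literal(s).

1


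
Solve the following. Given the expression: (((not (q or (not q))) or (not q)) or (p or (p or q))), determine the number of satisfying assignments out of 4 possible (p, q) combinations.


Check all 4 assignments:
p=0, q=0: 1
p=0, q=1: 1
p=1, q=0: 1
p=1, q=1: 1
Count of True = 4

4


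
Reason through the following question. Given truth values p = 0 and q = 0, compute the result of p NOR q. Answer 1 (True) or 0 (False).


p = 0, q = 0
Operation: p NOR q
Evaluate: 0 NOR 0 = 1

1


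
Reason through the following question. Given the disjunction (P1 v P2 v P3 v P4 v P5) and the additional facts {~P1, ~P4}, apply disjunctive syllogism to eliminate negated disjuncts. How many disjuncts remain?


Original disjuncts (5): P1, P2, P3, P4, P5
Negated (eliminate): ~P1, ~P4
Remaining disjuncts: P2, P3, P5
Count = 5 - 2 = 3

3


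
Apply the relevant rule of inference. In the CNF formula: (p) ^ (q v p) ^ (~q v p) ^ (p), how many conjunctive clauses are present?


A CNF formula is a conjunction of clauses.
Clauses are separated by ^.
Counting the conjuncts: 4 clauses.

4


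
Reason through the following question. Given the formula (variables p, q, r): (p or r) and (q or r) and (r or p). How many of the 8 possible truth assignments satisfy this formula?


Evaluate all 8 assignments for p, q, r:
p=0, q=0, r=0: 0
p=0, q=0, r=1: 1
p=0, q=1, r=0: 0
p=0, q=1, r=1: 1
p=1, q=0, r=0: 0
p=1, q=0, r=1: 1
p=1, q=1, r=0: 1
p=1, q=1, r=1: 1
Satisfying count = 5

5


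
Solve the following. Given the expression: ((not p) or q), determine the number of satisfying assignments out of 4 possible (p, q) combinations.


Check all 4 assignments:
p=0, q=0: 1
p=0, q=1: 1
p=1, q=0: 0
p=1, q=1: 1
Count of True = 3

3


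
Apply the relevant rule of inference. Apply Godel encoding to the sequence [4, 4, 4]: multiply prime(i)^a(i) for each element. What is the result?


Encode each element as an exponent of the corresponding prime:
  2^4 = 16
  3^4 = 81
  5^4 = 625
Product = 16 * 81 * 625 = 810000

810000


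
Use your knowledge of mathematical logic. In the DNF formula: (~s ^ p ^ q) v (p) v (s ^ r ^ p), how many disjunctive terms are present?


A DNF formula is a disjunction of terms (conjunctions).
Terms are separated by v.
Counting the disjuncts: 3 terms.

3


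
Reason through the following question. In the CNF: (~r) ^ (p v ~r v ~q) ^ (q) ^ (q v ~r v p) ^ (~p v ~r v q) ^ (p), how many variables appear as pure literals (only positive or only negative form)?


Check each variable for pure literal status:
p: mixed (not pure)
q: mixed (not pure)
r: pure negative
Pure literal count = 1

1


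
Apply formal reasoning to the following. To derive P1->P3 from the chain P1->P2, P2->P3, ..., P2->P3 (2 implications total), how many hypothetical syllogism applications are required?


With 2 implications in a chain connecting 3 propositions:
P1->P2, P2->P3, ..., P2->P3
Steps needed = (number of implications) - 1 = 2 - 1 = 1

1


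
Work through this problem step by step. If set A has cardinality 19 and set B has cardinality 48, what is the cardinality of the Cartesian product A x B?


The Cartesian product A x B contains all ordered pairs (a, b).
|A x B| = |A| * |B| = 19 * 48 = 912

912


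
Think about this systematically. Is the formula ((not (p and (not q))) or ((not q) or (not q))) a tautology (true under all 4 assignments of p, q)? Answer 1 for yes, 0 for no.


Check all 4 assignments:
p=0, q=0: 1
p=0, q=1: 1
p=1, q=0: 1
p=1, q=1: 1
Satisfying count = 4/4.
Tautology iff count = 4: yes.

1


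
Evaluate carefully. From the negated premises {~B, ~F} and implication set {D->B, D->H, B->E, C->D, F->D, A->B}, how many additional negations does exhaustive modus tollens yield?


Initial negated facts: {~B, ~F}
Apply modus tollens to closure:
  ~B and D->B  =>  ~D
  ~D and C->D  =>  ~C
  ~B and A->B  =>  ~A
Final negated: {~A, ~B, ~C, ~D, ~F}
New negations: {~A, ~C, ~D}
Count = 3

3


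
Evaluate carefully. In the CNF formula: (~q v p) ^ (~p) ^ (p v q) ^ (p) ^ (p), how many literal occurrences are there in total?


Counting literals in each clause:
Clause 1: 2 literal(s)
Clause 2: 1 literal(s)
Clause 3: 2 literal(s)
Clause 4: 1 literal(s)
Clause 5: 1 literal(s)
Total = 7

7


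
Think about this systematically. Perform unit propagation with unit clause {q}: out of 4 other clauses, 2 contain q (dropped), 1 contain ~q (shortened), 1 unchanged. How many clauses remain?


Satisfied (removed): 2
Shortened (remain): 1
Unchanged (remain): 1
Remaining = 1 + 1 = 2

2


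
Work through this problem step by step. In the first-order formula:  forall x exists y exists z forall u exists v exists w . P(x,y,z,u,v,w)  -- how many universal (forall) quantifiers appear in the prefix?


Quantifier prefix: forall x exists y exists z forall u exists v exists w
Mark each quantifier type:
  U E E U E E
Universal count = 2, Existential count = 4
Asked for universal (forall) quantifiers: 2

2


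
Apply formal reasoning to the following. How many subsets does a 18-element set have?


The power set of a set with n elements has 2^n elements.
|P(S)| = 2^18 = 262144

262144


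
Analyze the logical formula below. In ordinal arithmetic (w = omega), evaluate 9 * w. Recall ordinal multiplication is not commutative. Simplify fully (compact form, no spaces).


Compute 9 * w.
Ordinal * is associative and left-distributive over +, but NOT commutative; for finite n>1, n*w = w but w*n stays w*n.
For finite n>0, n * w = sup{n*k : k<w} = w. So 9 * w = w.
Result = w

w


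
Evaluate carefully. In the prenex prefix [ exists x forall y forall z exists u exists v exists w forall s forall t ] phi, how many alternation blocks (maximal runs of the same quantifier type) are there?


Quantifier-type sequence: E A A E E E A A  (A=forall, E=exists)
Group into maximal same-type runs:
  Ex1 | Ax2 | Ex3 | Ax2
Number of blocks = 4

4


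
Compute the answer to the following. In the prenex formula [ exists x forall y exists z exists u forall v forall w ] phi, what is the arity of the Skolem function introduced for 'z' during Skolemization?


Quantifier prefix: exists x forall y exists z exists u forall v forall w
'z' is existentially quantified at position 3.
Universal variables preceding it: y
Skolem function arity = 1

1


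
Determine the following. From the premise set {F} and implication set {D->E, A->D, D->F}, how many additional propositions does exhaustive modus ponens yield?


Initial facts: {F}
Apply modus ponens to closure:
  (no implication fires)
Final known: {F}
New propositions: {(none)}
Count = 0

0


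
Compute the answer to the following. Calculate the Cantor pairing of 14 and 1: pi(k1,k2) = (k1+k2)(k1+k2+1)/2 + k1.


k1 + k2 = 15
(k1+k2)(k1+k2+1)/2 = 15 * 16 / 2 = 120
pi = 120 + 14 = 134

134


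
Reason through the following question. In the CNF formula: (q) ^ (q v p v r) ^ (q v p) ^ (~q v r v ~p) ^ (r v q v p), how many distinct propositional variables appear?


Identify each variable that appears in the formula.
Variables found: p, q, r
Count = 3

3


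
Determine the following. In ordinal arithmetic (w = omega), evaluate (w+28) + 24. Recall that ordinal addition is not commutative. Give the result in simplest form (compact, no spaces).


Compute (w+28) + 24.
Ordinal + is associative but NOT commutative; for finite n>0, n + w = w but w + n stays w+n.
By associativity: (w+28) + 24 = w + (28+24) = w+52.
Result = w+52

w+52


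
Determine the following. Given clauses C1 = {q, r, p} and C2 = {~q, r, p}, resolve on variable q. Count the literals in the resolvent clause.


Remove q from C1 and ~q from C2.
C1 remainder: {r, p}
C2 remainder: {r, p}
Union (resolvent): {p, r}
Resolvent has 2 literal(s).

2


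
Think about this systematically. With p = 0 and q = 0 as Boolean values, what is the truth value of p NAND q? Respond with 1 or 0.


p = 0, q = 0
Operation: p NAND q
Evaluate: 0 NAND 0 = 1

1


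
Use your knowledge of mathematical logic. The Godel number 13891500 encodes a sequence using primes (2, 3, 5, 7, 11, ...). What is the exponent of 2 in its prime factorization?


Factorize 13891500 by dividing by 2 repeatedly.
Division steps: 2 divides 13891500 exactly 2 time(s).
Exponent of 2 = 2

2


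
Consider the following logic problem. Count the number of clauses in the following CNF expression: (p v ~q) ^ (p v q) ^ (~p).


A CNF formula is a conjunction of clauses.
Clauses are separated by ^.
Counting the conjuncts: 3 clauses.

3


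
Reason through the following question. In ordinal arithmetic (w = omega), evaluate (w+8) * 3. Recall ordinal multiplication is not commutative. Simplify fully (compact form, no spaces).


Compute (w+8) * 3.
Ordinal * is associative and left-distributive over +, but NOT commutative; for finite n>1, n*w = w but w*n stays w*n.
(w+8) * 3 = (w+8) repeated 3 times. Each intermediate +8 is absorbed by the following w; only the last survives: w*3+8.
Result = w*3+8

w*3+8


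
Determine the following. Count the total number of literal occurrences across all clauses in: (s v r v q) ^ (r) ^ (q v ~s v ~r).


Counting literals in each clause:
Clause 1: 3 literal(s)
Clause 2: 1 literal(s)
Clause 3: 3 literal(s)
Total = 7

7


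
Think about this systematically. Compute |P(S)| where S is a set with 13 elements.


The power set of a set with n elements has 2^n elements.
|P(S)| = 2^13 = 8192

8192


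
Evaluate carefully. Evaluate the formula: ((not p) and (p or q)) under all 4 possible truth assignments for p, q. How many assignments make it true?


Check all 4 assignments:
p=0, q=0: 0
p=0, q=1: 1
p=1, q=0: 0
p=1, q=1: 0
Count of True = 1

1


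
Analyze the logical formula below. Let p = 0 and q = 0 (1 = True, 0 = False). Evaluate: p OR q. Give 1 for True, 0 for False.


p = 0, q = 0
Operation: p OR q
Evaluate: 0 OR 0 = 0

0


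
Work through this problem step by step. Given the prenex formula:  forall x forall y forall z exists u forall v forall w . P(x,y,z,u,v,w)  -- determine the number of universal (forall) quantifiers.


Quantifier prefix: forall x forall y forall z exists u forall v forall w
Mark each quantifier type:
  U U U E U U
Universal count = 5, Existential count = 1
Asked for universal (forall) quantifiers: 5

5


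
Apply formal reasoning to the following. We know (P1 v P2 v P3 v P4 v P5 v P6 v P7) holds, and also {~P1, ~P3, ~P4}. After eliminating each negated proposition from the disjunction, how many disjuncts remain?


Original disjuncts (7): P1, P2, P3, P4, P5, P6, P7
Negated (eliminate): ~P1, ~P3, ~P4
Remaining disjuncts: P2, P5, P6, P7
Count = 7 - 3 = 4

4


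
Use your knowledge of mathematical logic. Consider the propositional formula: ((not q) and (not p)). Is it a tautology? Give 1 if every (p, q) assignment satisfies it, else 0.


Check all 4 assignments:
p=0, q=0: 1
p=0, q=1: 0
p=1, q=0: 0
p=1, q=1: 0
Satisfying count = 1/4.
Tautology iff count = 4: no.

0


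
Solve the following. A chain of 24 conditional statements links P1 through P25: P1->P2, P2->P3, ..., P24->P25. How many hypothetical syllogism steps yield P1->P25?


With 24 implications in a chain connecting 25 propositions:
P1->P2, P2->P3, ..., P24->P25
Steps needed = (number of implications) - 1 = 24 - 1 = 23

23


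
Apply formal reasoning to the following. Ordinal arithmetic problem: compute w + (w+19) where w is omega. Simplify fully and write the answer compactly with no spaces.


Compute w + (w+19).
Ordinal + is associative but NOT commutative; for finite n>0, n + w = w but w + n stays w+n.
w + (w+19) = (w+w) + 19 = w*2+19.
Result = w*2+19

w*2+19


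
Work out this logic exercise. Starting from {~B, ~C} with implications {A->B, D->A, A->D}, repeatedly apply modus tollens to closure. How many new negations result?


Initial negated facts: {~B, ~C}
Apply modus tollens to closure:
  ~B and A->B  =>  ~A
  ~A and D->A  =>  ~D
Final negated: {~A, ~B, ~C, ~D}
New negations: {~A, ~D}
Count = 2

2


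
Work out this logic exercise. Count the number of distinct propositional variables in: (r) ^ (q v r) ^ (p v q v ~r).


Identify each variable that appears in the formula.
Variables found: p, q, r
Count = 3

3


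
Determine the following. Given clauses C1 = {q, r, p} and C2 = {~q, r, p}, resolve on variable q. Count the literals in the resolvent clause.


Remove q from C1 and ~q from C2.
C1 remainder: {r, p}
C2 remainder: {r, p}
Union (resolvent): {p, r}
Resolvent has 2 literal(s).

2


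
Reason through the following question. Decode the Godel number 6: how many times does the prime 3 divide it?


Factorize 6 by dividing by 3 repeatedly.
Division steps: 3 divides 6 exactly 1 time(s).
Exponent of 3 = 1

1


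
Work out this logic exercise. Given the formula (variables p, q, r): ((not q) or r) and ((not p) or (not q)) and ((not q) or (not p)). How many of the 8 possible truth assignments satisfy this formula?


Evaluate all 8 assignments for p, q, r:
p=0, q=0, r=0: 1
p=0, q=0, r=1: 1
p=0, q=1, r=0: 0
p=0, q=1, r=1: 1
p=1, q=0, r=0: 1
p=1, q=0, r=1: 1
p=1, q=1, r=0: 0
p=1, q=1, r=1: 0
Satisfying count = 5

5


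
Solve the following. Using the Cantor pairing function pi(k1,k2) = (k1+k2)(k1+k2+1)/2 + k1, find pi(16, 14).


k1 + k2 = 30
(k1+k2)(k1+k2+1)/2 = 30 * 31 / 2 = 465
pi = 465 + 16 = 481

481


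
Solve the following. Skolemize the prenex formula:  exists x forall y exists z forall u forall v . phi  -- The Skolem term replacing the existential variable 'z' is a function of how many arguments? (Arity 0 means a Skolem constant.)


Quantifier prefix: exists x forall y exists z forall u forall v
'z' is existentially quantified at position 3.
Universal variables preceding it: y
Skolem function arity = 1

1


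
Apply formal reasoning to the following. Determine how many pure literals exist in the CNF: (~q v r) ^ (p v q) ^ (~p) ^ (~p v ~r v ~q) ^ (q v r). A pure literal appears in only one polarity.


Check each variable for pure literal status:
p: mixed (not pure)
q: mixed (not pure)
r: mixed (not pure)
Pure literal count = 0

0


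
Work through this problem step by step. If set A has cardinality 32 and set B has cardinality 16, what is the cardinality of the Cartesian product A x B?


The Cartesian product A x B contains all ordered pairs (a, b).
|A x B| = |A| * |B| = 32 * 16 = 512

512


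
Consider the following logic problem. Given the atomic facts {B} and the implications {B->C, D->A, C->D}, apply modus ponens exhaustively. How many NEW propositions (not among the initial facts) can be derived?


Initial facts: {B}
Apply modus ponens to closure:
  B and B->C  =>  C
  C and C->D  =>  D
  D and D->A  =>  A
Final known: {A, B, C, D}
New propositions: {A, C, D}
Count = 3

3


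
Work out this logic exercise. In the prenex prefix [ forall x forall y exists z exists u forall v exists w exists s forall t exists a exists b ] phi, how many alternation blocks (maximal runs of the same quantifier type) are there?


Quantifier-type sequence: A A E E A E E A E E  (A=forall, E=exists)
Group into maximal same-type runs:
  Ax2 | Ex2 | Ax1 | Ex2 | Ax1 | Ex2
Number of blocks = 6

6


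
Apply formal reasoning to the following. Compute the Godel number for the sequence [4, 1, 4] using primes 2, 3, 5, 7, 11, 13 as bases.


Encode each element as an exponent of the corresponding prime:
  2^4 = 16
  3^1 = 3
  5^4 = 625
Product = 16 * 3 * 625 = 30000

30000


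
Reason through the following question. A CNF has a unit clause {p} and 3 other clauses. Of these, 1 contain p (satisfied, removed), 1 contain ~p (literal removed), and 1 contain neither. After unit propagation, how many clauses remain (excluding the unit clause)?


Satisfied (removed): 1
Shortened (remain): 1
Unchanged (remain): 1
Remaining = 1 + 1 = 2

2


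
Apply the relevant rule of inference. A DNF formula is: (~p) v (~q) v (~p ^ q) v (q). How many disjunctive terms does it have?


A DNF formula is a disjunction of terms (conjunctions).
Terms are separated by v.
Counting the disjuncts: 4 terms.

4


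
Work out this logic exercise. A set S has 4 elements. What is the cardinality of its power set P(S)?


The power set of a set with n elements has 2^n elements.
|P(S)| = 2^4 = 16

16


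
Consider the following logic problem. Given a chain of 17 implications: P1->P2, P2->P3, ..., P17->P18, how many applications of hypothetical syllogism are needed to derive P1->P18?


With 17 implications in a chain connecting 18 propositions:
P1->P2, P2->P3, ..., P17->P18
Steps needed = (number of implications) - 1 = 17 - 1 = 16

16


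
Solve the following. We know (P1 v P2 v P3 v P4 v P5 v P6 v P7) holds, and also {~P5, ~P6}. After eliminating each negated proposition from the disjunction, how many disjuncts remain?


Original disjuncts (7): P1, P2, P3, P4, P5, P6, P7
Negated (eliminate): ~P5, ~P6
Remaining disjuncts: P1, P2, P3, P4, P7
Count = 7 - 2 = 5

5


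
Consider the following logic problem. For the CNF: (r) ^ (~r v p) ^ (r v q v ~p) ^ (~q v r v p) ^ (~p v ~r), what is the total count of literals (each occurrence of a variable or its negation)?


Counting literals in each clause:
Clause 1: 1 literal(s)
Clause 2: 2 literal(s)
Clause 3: 3 literal(s)
Clause 4: 3 literal(s)
Clause 5: 2 literal(s)
Total = 11

11


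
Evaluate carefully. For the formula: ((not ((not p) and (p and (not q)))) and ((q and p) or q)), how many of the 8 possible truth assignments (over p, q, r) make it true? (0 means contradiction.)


Check all 8 assignments:
p=0, q=0, r=0: 0
p=0, q=0, r=1: 0
p=0, q=1, r=0: 1
p=0, q=1, r=1: 1
p=1, q=0, r=0: 0
p=1, q=0, r=1: 0
p=1, q=1, r=0: 1
p=1, q=1, r=1: 1
Count of True = 4

4
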